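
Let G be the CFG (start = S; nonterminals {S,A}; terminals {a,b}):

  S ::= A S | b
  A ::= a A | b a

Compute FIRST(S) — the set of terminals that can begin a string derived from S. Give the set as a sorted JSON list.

FIRST sets, iterate to fixpoint:
round 1:
  A via A→a A: +{a}
  A via A→b a: +{b}
  S via S→A S: +{a,b}
  FIRST(S)={a,b}  FIRST(A)={a,b}
round 2: (no change)
  FIRST(S)={a,b}  FIRST(A)={a,b}

FIRST(S) = ["a", "b"]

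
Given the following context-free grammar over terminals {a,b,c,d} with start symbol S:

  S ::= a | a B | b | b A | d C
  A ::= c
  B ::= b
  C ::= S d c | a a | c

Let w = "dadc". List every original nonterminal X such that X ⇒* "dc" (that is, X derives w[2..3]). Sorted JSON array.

Convert to CNF:
  S -> T0 C | T2 B | T3 A | a | b
  A -> c
  B -> b
  C -> S X4 | T2 T2 | c
  T0 -> d
  T1 -> c
  T2 -> a
  T3 -> b
  X4 -> T0 T1

CYK table (by increasing span), restricted to cells inside w[2..3]:
  [2..2]={T0}  "d"  orig:{}
  [3..3]={A,C,T1}  "c"  orig:{A,C}
  [2..3]={S,X4}  "dc"  orig:{S}

Original NTs in T[2,3] deriving "dc": ["S"]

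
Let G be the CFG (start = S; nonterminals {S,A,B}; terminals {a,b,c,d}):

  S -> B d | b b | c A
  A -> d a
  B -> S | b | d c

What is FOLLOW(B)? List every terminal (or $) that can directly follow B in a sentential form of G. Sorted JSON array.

FIRST sets, iterate to fixpoint:
iter 1:
  A via A→d a: +{d}
  B via B→b: +{b}
  B via B→d c: +{d}
  S via S→B d: +{b,d}
  S via S→c A: +{c}
  S: {b,c,d}  A: {d}  B: {b,d}
iter 2:
  B via B→S: +{c}
  S: {b,c,d}  A: {d}  B: {b,c,d}
iter 3: — fixpoint
  S: {b,c,d}  A: {d}  B: {b,c,d}

FOLLOW sets:
seed FOLLOW(S) with $
iter 1:
  S→B d: FOLLOW(B) ⊇ FIRST(d) = {d}; new: +{d}
  S→c A: FOLLOW(A) ⊇ FOLLOW(S) ⊇ {$}; new: +{$}
  S: {$}  A: {$}  B: {d}
iter 2:
  B→S: FOLLOW(S) ⊇ FOLLOW(B) ⊇ {d}; new: +{d}
  S→c A: FOLLOW(A) ⊇ FOLLOW(S) ⊇ {$,d}; new: +{d}
  S: {$,d}  A: {$,d}  B: {d}
iter 3: done
  S: {$,d}  A: {$,d}  B: {d}

FOLLOW(B) = ["d"]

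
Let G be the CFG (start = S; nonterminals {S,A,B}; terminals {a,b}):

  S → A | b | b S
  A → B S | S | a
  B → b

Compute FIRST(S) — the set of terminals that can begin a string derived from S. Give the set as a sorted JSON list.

FIRST sets, iterate to fixpoint:
[1]
  A via A→a: +{a}
  B via B→b: +{b}
  S via S→A: +{a}
  S via S→b: +{b}
  FIRST(S)={a,b}  FIRST(A)={a}  FIRST(B)={b}
[2]
  A via A→B S: +{b}
  FIRST(S)={a,b}  FIRST(A)={a,b}  FIRST(B)={b}
[3] (stable)
  FIRST(S)={a,b}  FIRST(A)={a,b}  FIRST(B)={b}

FIRST(S) = ["a", "b"]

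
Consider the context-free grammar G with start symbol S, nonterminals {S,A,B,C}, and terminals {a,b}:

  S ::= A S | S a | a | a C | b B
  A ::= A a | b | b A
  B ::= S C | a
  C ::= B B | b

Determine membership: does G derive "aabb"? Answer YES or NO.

Convert to CNF:
  S -> A S | S T0 | T0 C | T1 B | a
  A -> A T0 | T1 A | b
  B -> S C | a
  C -> B B | b
  T0 -> a
  T1 -> b

CYK table (by increasing span):
  T[0,0] 'a' = {B,S,T0}  orig:{B,S}
  T[1,1] 'a' = {B,S,T0}  orig:{B,S}
  T[2,2] 'b' = {A,C,T1}  orig:{A,C}
  T[3,3] 'b' = {A,C,T1}  orig:{A,C}
  T[0,1] 'aa' = {C,S}
  T[1,2] 'ab' = {B,S}
  T[2,3] 'bb' = {A}
  T[0,2] 'aab' = {B,C}
  T[1,3] 'abb' = {B}
  T[0,3] 'aabb' = {C}

S ∉ T[0,3] ⇒ NO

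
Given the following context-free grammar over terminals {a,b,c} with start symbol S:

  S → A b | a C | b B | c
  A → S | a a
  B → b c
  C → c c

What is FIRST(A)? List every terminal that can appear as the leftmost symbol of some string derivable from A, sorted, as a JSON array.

FIRST sets, iterate to fixpoint:
pass 1:
  A via A→a a: +{a}
  B via B→b c: +{b}
  C via C→c c: +{c}
  S via S→A b: +{a}
  S via S→b B: +{b}
  S via S→c: +{c}
  FIRST(S)={a,b,c}  FIRST(A)={a}  FIRST(B)={b}  FIRST(C)={c}
pass 2:
  A via A→S: +{b,c}
  FIRST(S)={a,b,c}  FIRST(A)={a,b,c}  FIRST(B)={b}  FIRST(C)={c}
pass 3: — fixpoint
  FIRST(S)={a,b,c}  FIRST(A)={a,b,c}  FIRST(B)={b}  FIRST(C)={c}

FIRST(A) = ["a", "b", "c"]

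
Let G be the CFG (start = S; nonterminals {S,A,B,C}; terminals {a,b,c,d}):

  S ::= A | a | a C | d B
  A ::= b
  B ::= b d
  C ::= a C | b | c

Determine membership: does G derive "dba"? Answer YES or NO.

CNF form of G:
  S -> T1 B | T2 C | a | b
  A -> b
  B -> T0 T1
  C -> T2 C | b | c
  T0 -> b
  T1 -> d
  T2 -> a

CYK table (by increasing span):
  cell(0,0) d: {T1}  orig:{}
  cell(1,1) b: {A,C,S,T0}  orig:{A,C,S}
  cell(2,2) a: {S,T2}  orig:{S}
  cell(0,1) db: ∅
  cell(1,2) ba: ∅
  cell(0,2) dba: ∅

S ∉ T[0,2] ⇒ NO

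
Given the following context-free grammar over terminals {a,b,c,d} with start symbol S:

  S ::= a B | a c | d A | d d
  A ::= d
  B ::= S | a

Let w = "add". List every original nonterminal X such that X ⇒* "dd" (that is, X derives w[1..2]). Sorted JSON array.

Convert to CNF:
  S -> T0 B | T0 T1 | T2 A | T2 T2
  A -> d
  B -> T0 B | T0 T1 | T2 A | T2 T2 | a
  T0 -> a
  T1 -> c
  T2 -> d

CYK fill — only the sub-triangle for w[1..2]:
  T[1,1] 'd' = {A,T2}  orig:{A}
  T[2,2] 'd' = {A,T2}  orig:{A}
  T[1,2] 'dd' = {B,S}

Original NTs in T[1,2] deriving "dd": ["B", "S"]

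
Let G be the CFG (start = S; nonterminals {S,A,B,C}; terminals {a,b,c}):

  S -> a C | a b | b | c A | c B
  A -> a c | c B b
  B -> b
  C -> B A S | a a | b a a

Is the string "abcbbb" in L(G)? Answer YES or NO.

CNF form of G:
  S -> T0 C | T0 T2 | T1 A | T1 B | b
  A -> T0 T1 | T1 X3
  B -> b
  C -> B X4 | T0 T0 | T2 X5
  T0 -> a
  T1 -> c
  T2 -> b
  X3 -> B T2
  X4 -> A S
  X5 -> T0 T0

CYK fill:
  [0..0]={T0}  "a"  orig:{}
  [1..1]={B,S,T2}  "b"  orig:{B,S}
  [2..2]={T1}  "c"  orig:{}
  [3..3]={B,S,T2}  "b"  orig:{B,S}
  [4..4]={B,S,T2}  "b"  orig:{B,S}
  [5..5]={B,S,T2}  "b"  orig:{B,S}
  [0..1]={S}  "ab"
  [1..2]=∅  "bc"
  [2..3]={S}  "cb"
  [3..4]={X3}  "bb"  orig:{}
  [4..5]={X3}  "bb"  orig:{}
  [0..2]=∅  "abc"
  [1..3]=∅  "bcb"
  [2..4]={A}  "cbb"
  [3..5]=∅  "bbb"
  [0..3]=∅  "abcb"
  [1..4]=∅  "bcbb"
  [2..5]={X4}  "cbbb"  orig:{}
  [0..4]=∅  "abcbb"
  [1..5]={C}  "bcbbb"
  [0..5]={S}  "abcbbb"

S ∈ T[0,5] ⇒ YES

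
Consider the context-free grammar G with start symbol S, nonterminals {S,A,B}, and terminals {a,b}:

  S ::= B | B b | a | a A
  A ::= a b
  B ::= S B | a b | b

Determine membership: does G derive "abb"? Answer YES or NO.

CNF form of G:
  S -> B T1 | S B | T0 A | T0 T1 | a | b
  A -> T0 T1
  B -> S B | T0 T1 | b
  T0 -> a
  T1 -> b

CYK fill:
  cell(0,0) a: {S,T0}  orig:{S}
  cell(1,1) b: {B,S,T1}  orig:{B,S}
  cell(2,2) b: {B,S,T1}  orig:{B,S}
  cell(0,1) ab: {A,B,S}
  cell(1,2) bb: {B,S}
  cell(0,2) abb: {B,S}

S ∈ T[0,2] ⇒ YES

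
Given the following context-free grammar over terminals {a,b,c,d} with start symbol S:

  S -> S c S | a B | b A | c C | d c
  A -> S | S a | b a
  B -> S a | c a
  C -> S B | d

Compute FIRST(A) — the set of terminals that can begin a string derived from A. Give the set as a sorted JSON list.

FIRST sets, iterate to fixpoint:
iter 1:
  A via A→b a: +{b}
  B via B→c a: +{c}
  C via C→d: +{d}
  S via S→a B: +{a}
  S via S→b A: +{b}
  S via S→c C: +{c}
  S via S→d c: +{d}
  FIRST[S]={a,b,c,d}  FIRST[A]={b}  FIRST[B]={c}  FIRST[C]={d}
iter 2:
  A via A→S: +{a,c,d}
  B via B→S a: +{a,b,d}
  C via C→S B: +{a,b,c}
  FIRST[S]={a,b,c,d}  FIRST[A]={a,b,c,d}  FIRST[B]={a,b,c,d}  FIRST[C]={a,b,c,d}
iter 3: — fixpoint
  FIRST[S]={a,b,c,d}  FIRST[A]={a,b,c,d}  FIRST[B]={a,b,c,d}  FIRST[C]={a,b,c,d}

FIRST(A) = ["a", "b", "c", "d"]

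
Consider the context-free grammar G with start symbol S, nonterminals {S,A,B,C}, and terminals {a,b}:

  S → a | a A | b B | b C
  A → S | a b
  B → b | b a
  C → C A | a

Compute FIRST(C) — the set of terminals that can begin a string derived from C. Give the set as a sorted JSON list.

FIRST sets, iterate to fixpoint:
round 1:
  A via A→a b: +{a}
  B via B→b: +{b}
  C via C→a: +{a}
  S via S→a: +{a}
  S via S→b B: +{b}
  FIRST[S]={a,b}  FIRST[A]={a}  FIRST[B]={b}  FIRST[C]={a}
round 2:
  A via A→S: +{b}
  FIRST[S]={a,b}  FIRST[A]={a,b}  FIRST[B]={b}  FIRST[C]={a}
round 3: (no change)
  FIRST[S]={a,b}  FIRST[A]={a,b}  FIRST[B]={b}  FIRST[C]={a}

FIRST(C) = ["a"]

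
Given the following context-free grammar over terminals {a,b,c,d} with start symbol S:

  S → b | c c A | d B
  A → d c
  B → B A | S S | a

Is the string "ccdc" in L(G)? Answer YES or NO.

Convert to CNF:
  S -> T0 B | T1 X2 | b
  A -> T0 T1
  B -> B A | S S | a
  T0 -> d
  T1 -> c
  X2 -> T1 A

CYK fill:
  [0..0]={T1}  "c"  orig:{}
  [1..1]={T1}  "c"  orig:{}
  [2..2]={T0}  "d"  orig:{}
  [3..3]={T1}  "c"  orig:{}
  [0..1]=∅  "cc"
  [1..2]=∅  "cd"
  [2..3]={A}  "dc"
  [0..2]=∅  "ccd"
  [1..3]={X2}  "cdc"  orig:{}
  [0..3]={S}  "ccdc"

S ∈ T[0,3] ⇒ YES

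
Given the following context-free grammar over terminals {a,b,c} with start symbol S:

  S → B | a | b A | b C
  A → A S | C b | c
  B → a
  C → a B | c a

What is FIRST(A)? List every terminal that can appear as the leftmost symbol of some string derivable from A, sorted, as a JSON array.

Compute FIRST by fixpoint:
round 1:
  A via A→c: +{c}
  B via B→a: +{a}
  C via C→a B: +{a}
  C via C→c a: +{c}
  S via S→B: +{a}
  S via S→b A: +{b}
  FIRST(S)={a,b}  FIRST(A)={c}  FIRST(B)={a}  FIRST(C)={a,c}
round 2:
  A via A→C b: +{a}
  FIRST(S)={a,b}  FIRST(A)={a,c}  FIRST(B)={a}  FIRST(C)={a,c}
round 3: (stable)
  FIRST(S)={a,b}  FIRST(A)={a,c}  FIRST(B)={a}  FIRST(C)={a,c}

FIRST(A) = ["a", "c"]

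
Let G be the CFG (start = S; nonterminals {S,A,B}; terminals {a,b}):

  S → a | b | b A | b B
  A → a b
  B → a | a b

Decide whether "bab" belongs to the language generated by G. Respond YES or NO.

Convert to CNF:
  S -> T1 A | T1 B | a | b
  A -> T0 T1
  B -> T0 T1 | a
  T0 -> a
  T1 -> b

Fill CYK table bottom-up:
  cell(0,0) b: {S,T1}  orig:{S}
  cell(1,1) a: {B,S,T0}  orig:{B,S}
  cell(2,2) b: {S,T1}  orig:{S}
  cell(0,1) ba: {S}
  cell(1,2) ab: {A,B}
  cell(0,2) bab: {S}

S ∈ T[0,2] ⇒ YES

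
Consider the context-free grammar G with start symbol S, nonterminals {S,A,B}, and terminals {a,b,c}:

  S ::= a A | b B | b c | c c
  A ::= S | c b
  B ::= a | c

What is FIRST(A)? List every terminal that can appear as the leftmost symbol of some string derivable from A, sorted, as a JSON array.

Compute FIRST by fixpoint:
iter 1:
  A via A→c b: +{c}
  B via B→a: +{a}
  B via B→c: +{c}
  S via S→a A: +{a}
  S via S→b B: +{b}
  S via S→c c: +{c}
  S: {a,b,c}  A: {c}  B: {a,c}
iter 2:
  A via A→S: +{a,b}
  S: {a,b,c}  A: {a,b,c}  B: {a,c}
iter 3: (no change)
  S: {a,b,c}  A: {a,b,c}  B: {a,c}

FIRST(A) = ["a", "b", "c"]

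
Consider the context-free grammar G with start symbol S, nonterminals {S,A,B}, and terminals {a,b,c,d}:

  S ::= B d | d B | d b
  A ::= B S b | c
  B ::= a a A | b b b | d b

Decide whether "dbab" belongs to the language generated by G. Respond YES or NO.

Convert to CNF:
  S -> B T2 | T2 B | T2 T0
  A -> B X3 | c
  B -> T0 X5 | T1 X4 | T2 T0
  T0 -> b
  T1 -> a
  T2 -> d
  X3 -> S T0
  X4 -> T1 A
  X5 -> T0 T0

CYK fill:
  T[0,0] 'd' = {T2}  orig:{}
  T[1,1] 'b' = {T0}  orig:{}
  T[2,2] 'a' = {T1}  orig:{}
  T[3,3] 'b' = {T0}  orig:{}
  T[0,1] 'db' = {B,S}
  T[1,2] 'ba' = ∅
  T[2,3] 'ab' = ∅
  T[0,2] 'dba' = ∅
  T[1,3] 'bab' = ∅
  T[0,3] 'dbab' = ∅

S ∉ T[0,3] ⇒ NO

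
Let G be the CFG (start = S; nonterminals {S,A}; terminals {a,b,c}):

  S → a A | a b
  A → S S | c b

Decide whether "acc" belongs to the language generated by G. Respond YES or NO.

CNF form of G:
  S -> T2 A | T2 T1
  A -> S S | T0 T1
  T0 -> c
  T1 -> b
  T2 -> a

CYK fill:
  T[0,0] 'a' = {T2}  orig:{}
  T[1,1] 'c' = {T0}  orig:{}
  T[2,2] 'c' = {T0}  orig:{}
  T[0,1] 'ac' = ∅
  T[1,2] 'cc' = ∅
  T[0,2] 'acc' = ∅

S ∉ T[0,2] ⇒ NO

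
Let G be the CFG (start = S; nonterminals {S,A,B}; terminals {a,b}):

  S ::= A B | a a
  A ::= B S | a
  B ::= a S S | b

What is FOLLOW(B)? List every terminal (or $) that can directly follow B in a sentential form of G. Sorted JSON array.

FIRST sets, iterate to fixpoint:
pass 1:
  A via A→a: +{a}
  B via B→a S S: +{a}
  B via B→b: +{b}
  S via S→A B: +{a}
  FIRST(S)={a}  FIRST(A)={a}  FIRST(B)={a,b}
pass 2:
  A via A→B S: +{b}
  S via S→A B: +{b}
  FIRST(S)={a,b}  FIRST(A)={a,b}  FIRST(B)={a,b}
pass 3: (no change)
  FIRST(S)={a,b}  FIRST(A)={a,b}  FIRST(B)={a,b}

Compute FOLLOW by fixpoint:
initialize: $ ∈ FOLLOW(S)
round 1:
  A→B S: FOLLOW(B) ⊇ FIRST(S) = {a,b}; new: +{a,b}
  B→a S S: FOLLOW(S) ⊇ FIRST(S) = {a,b}; new: +{a,b}
  S→A B: FOLLOW(A) ⊇ FIRST(B) = {a,b}; new: +{a,b}
  S→A B: FOLLOW(B) ⊇ FOLLOW(S) ⊇ {$,a,b}; new: +{$}
  FOLLOW[S]={$,a,b}  FOLLOW[A]={a,b}  FOLLOW[B]={$,a,b}
round 2: — fixpoint
  FOLLOW[S]={$,a,b}  FOLLOW[A]={a,b}  FOLLOW[B]={$,a,b}

FOLLOW(B) = ["$", "a", "b"]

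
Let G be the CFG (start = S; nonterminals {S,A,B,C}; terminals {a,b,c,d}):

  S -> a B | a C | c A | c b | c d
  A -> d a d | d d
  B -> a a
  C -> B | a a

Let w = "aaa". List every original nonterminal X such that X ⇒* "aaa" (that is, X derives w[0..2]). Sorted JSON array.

CNF form of G:
  S -> T1 B | T1 C | T2 A | T2 T0 | T2 T3
  A -> T0 T0 | T0 X4
  B -> T1 T1
  C -> T1 T1
  T0 -> d
  T1 -> a
  T2 -> c
  T3 -> b
  X4 -> T1 T0

Fill CYK table bottom-up — only the sub-triangle for w[0..2]:
  cell(0,0) a: {T1}  orig:{}
  cell(1,1) a: {T1}  orig:{}
  cell(2,2) a: {T1}  orig:{}
  cell(0,1) aa: {B,C}
  cell(1,2) aa: {B,C}
  cell(0,2) aaa: {S}

Original NTs in T[0,2] deriving "aaa": ["S"]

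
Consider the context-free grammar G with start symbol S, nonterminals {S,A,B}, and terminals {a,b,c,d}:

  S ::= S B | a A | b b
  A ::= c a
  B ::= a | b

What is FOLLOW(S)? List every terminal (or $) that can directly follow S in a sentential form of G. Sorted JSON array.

Compute FIRST by fixpoint:
round 1:
  A via A→c a: +{c}
  B via B→a: +{a}
  B via B→b: +{b}
  S via S→a A: +{a}
  S via S→b b: +{b}
  FIRST[S]={a,b}  FIRST[A]={c}  FIRST[B]={a,b}
round 2: (stable)
  FIRST[S]={a,b}  FIRST[A]={c}  FIRST[B]={a,b}

FOLLOW sets:
initialize: $ ∈ FOLLOW(S)
round 1:
  S→S B: FOLLOW(S) ⊇ FIRST(B) = {a,b}; new: +{a,b}
  S→S B: FOLLOW(B) ⊇ FOLLOW(S) ⊇ {$,a,b}; new: +{$,a,b}
  S→a A: FOLLOW(A) ⊇ FOLLOW(S) ⊇ {$,a,b}; new: +{$,a,b}
  FOLLOW(S)={$,a,b}  FOLLOW(A)={$,a,b}  FOLLOW(B)={$,a,b}
round 2: done
  FOLLOW(S)={$,a,b}  FOLLOW(A)={$,a,b}  FOLLOW(B)={$,a,b}

FOLLOW(S) = ["$", "a", "b"]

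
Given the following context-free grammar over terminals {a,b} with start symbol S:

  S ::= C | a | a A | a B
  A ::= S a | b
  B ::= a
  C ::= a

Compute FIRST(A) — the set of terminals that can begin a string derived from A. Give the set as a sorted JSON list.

FIRST iteration:
pass 1:
  A via A→b: +{b}
  B via B→a: +{a}
  C via C→a: +{a}
  S via S→C: +{a}
  FIRST(S)={a}  FIRST(A)={b}  FIRST(B)={a}  FIRST(C)={a}
pass 2:
  A via A→S a: +{a}
  FIRST(S)={a}  FIRST(A)={a,b}  FIRST(B)={a}  FIRST(C)={a}
pass 3: (no change)
  FIRST(S)={a}  FIRST(A)={a,b}  FIRST(B)={a}  FIRST(C)={a}

FIRST(A) = ["a", "b"]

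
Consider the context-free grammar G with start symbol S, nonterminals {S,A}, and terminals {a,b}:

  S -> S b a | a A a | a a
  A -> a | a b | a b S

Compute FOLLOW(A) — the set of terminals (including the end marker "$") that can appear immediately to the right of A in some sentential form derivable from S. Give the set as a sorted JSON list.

FIRST sets, iterate to fixpoint:
iter 1:
  A via A→a: +{a}
  S via S→a A a: +{a}
  FIRST(S)={a}  FIRST(A)={a}
iter 2: done
  FIRST(S)={a}  FIRST(A)={a}

FOLLOW iteration:
seed FOLLOW(S) with $
[1]
  S→S b a: FOLLOW(S) ⊇ FIRST(b) = {b}; new: +{b}
  S→a A a: FOLLOW(A) ⊇ FIRST(a) = {a}; new: +{a}
  FOLLOW[S]={$,b}  FOLLOW[A]={a}
[2]
  A→a b S: FOLLOW(S) ⊇ FOLLOW(A) ⊇ {a}; new: +{a}
  FOLLOW[S]={$,a,b}  FOLLOW[A]={a}
[3] — fixpoint
  FOLLOW[S]={$,a,b}  FOLLOW[A]={a}

FOLLOW(A) = ["a"]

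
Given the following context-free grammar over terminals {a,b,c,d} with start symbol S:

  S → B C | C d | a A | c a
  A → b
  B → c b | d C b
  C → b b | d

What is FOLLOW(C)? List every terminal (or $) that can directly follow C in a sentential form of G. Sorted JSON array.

FIRST iteration:
iter 1:
  A via A→b: +{b}
  B via B→c b: +{c}
  B via B→d C b: +{d}
  C via C→b b: +{b}
  C via C→d: +{d}
  S via S→B C: +{c,d}
  S via S→C d: +{b}
  S via S→a A: +{a}
  FIRST[S]={a,b,c,d}  FIRST[A]={b}  FIRST[B]={c,d}  FIRST[C]={b,d}
iter 2: (no change)
  FIRST[S]={a,b,c,d}  FIRST[A]={b}  FIRST[B]={c,d}  FIRST[C]={b,d}

Compute FOLLOW by fixpoint:
initialize: $ ∈ FOLLOW(S)
pass 1:
  B→d C b: FOLLOW(C) ⊇ FIRST(b) = {b}; new: +{b}
  S→B C: FOLLOW(B) ⊇ FIRST(C) = {b,d}; new: +{b,d}
  S→B C: FOLLOW(C) ⊇ FOLLOW(S) ⊇ {$}; new: +{$}
  S→C d: FOLLOW(C) ⊇ FIRST(d) = {d}; new: +{d}
  S→a A: FOLLOW(A) ⊇ FOLLOW(S) ⊇ {$}; new: +{$}
  FOLLOW[S]={$}  FOLLOW[A]={$}  FOLLOW[B]={b,d}  FOLLOW[C]={$,b,d}
pass 2: — fixpoint
  FOLLOW[S]={$}  FOLLOW[A]={$}  FOLLOW[B]={b,d}  FOLLOW[C]={$,b,d}

FOLLOW(C) = ["$", "b", "d"]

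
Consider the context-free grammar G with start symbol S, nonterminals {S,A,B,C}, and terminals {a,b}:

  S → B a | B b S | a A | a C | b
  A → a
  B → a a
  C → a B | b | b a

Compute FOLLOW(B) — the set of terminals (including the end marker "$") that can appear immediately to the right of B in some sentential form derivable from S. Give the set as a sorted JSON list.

Compute FIRST by fixpoint:
iter 1:
  A via A→a: +{a}
  B via B→a a: +{a}
  C via C→a B: +{a}
  C via C→b: +{b}
  S via S→B a: +{a}
  S via S→b: +{b}
  FIRST[S]={a,b}  FIRST[A]={a}  FIRST[B]={a}  FIRST[C]={a,b}
iter 2: done
  FIRST[S]={a,b}  FIRST[A]={a}  FIRST[B]={a}  FIRST[C]={a,b}

Compute FOLLOW by fixpoint:
FOLLOW(S) := {$}
[1]
  S→B a: FOLLOW(B) ⊇ FIRST(a) = {a}; new: +{a}
  S→B b S: FOLLOW(B) ⊇ FIRST(b) = {b}; new: +{b}
  S→a A: FOLLOW(A) ⊇ FOLLOW(S) ⊇ {$}; new: +{$}
  S→a C: FOLLOW(C) ⊇ FOLLOW(S) ⊇ {$}; new: +{$}
  FOLLOW[S]={$}  FOLLOW[A]={$}  FOLLOW[B]={a,b}  FOLLOW[C]={$}
[2]
  C→a B: FOLLOW(B) ⊇ FOLLOW(C) ⊇ {$}; new: +{$}
  FOLLOW[S]={$}  FOLLOW[A]={$}  FOLLOW[B]={$,a,b}  FOLLOW[C]={$}
[3] — fixpoint
  FOLLOW[S]={$}  FOLLOW[A]={$}  FOLLOW[B]={$,a,b}  FOLLOW[C]={$}

FOLLOW(B) = ["$", "a", "b"]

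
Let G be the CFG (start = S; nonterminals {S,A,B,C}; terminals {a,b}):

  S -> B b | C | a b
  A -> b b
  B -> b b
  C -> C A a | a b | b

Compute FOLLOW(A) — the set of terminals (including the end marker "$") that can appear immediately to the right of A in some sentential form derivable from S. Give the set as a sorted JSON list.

Compute FIRST by fixpoint:
round 1:
  A via A→b b: +{b}
  B via B→b b: +{b}
  C via C→a b: +{a}
  C via C→b: +{b}
  S via S→B b: +{b}
  S via S→C: +{a}
  S: {a,b}  A: {b}  B: {b}  C: {a,b}
round 2: — fixpoint
  S: {a,b}  A: {b}  B: {b}  C: {a,b}

Compute FOLLOW by fixpoint:
initialize: $ ∈ FOLLOW(S)
iter 1:
  C→C A a: FOLLOW(C) ⊇ FIRST(A) = {b}; new: +{b}
  C→C A a: FOLLOW(A) ⊇ FIRST(a) = {a}; new: +{a}
  S→B b: FOLLOW(B) ⊇ FIRST(b) = {b}; new: +{b}
  S→C: FOLLOW(C) ⊇ FOLLOW(S) ⊇ {$}; new: +{$}
  S: {$}  A: {a}  B: {b}  C: {$,b}
iter 2: (stable)
  S: {$}  A: {a}  B: {b}  C: {$,b}

FOLLOW(A) = ["a"]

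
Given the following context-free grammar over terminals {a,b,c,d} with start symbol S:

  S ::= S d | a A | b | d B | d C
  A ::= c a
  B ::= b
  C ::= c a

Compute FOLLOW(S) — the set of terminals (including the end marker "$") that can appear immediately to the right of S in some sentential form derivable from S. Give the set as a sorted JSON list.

Compute FIRST by fixpoint:
round 1:
  A via A→c a: +{c}
  B via B→b: +{b}
  C via C→c a: +{c}
  S via S→a A: +{a}
  S via S→b: +{b}
  S via S→d B: +{d}
  S: {a,b,d}  A: {c}  B: {b}  C: {c}
round 2: (no change)
  S: {a,b,d}  A: {c}  B: {b}  C: {c}

FOLLOW iteration:
seed FOLLOW(S) with $
iter 1:
  S→S d: FOLLOW(S) ⊇ FIRST(d) = {d}; new: +{d}
  S→a A: FOLLOW(A) ⊇ FOLLOW(S) ⊇ {$,d}; new: +{$,d}
  S→d B: FOLLOW(B) ⊇ FOLLOW(S) ⊇ {$,d}; new: +{$,d}
  S→d C: FOLLOW(C) ⊇ FOLLOW(S) ⊇ {$,d}; new: +{$,d}
  FOLLOW[S]={$,d}  FOLLOW[A]={$,d}  FOLLOW[B]={$,d}  FOLLOW[C]={$,d}
iter 2: done
  FOLLOW[S]={$,d}  FOLLOW[A]={$,d}  FOLLOW[B]={$,d}  FOLLOW[C]={$,d}

FOLLOW(S) = ["$", "d"]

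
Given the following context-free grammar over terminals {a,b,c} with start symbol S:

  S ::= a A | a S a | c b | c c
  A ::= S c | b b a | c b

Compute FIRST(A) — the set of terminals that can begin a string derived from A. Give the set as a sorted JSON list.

FIRST sets, iterate to fixpoint:
round 1:
  A via A→b b a: +{b}
  A via A→c b: +{c}
  S via S→a A: +{a}
  S via S→c b: +{c}
  FIRST[S]={a,c}  FIRST[A]={b,c}
round 2:
  A via A→S c: +{a}
  FIRST[S]={a,c}  FIRST[A]={a,b,c}
round 3: done
  FIRST[S]={a,c}  FIRST[A]={a,b,c}

FIRST(A) = ["a", "b", "c"]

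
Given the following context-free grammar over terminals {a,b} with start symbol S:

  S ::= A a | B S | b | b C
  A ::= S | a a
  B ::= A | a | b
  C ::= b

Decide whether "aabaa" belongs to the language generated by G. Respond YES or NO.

Convert to CNF:
  S -> A T0 | B S | T1 C | b
  A -> A T0 | B S | T0 T0 | T1 C | b
  B -> A T0 | B S | T0 T0 | T1 C | a | b
  C -> b
  T0 -> a
  T1 -> b

CYK fill:
  [0..0]={B,T0}  "a"  orig:{B}
  [1..1]={B,T0}  "a"  orig:{B}
  [2..2]={A,B,C,S,T1}  "b"  orig:{A,B,C,S}
  [3..3]={B,T0}  "a"  orig:{B}
  [4..4]={B,T0}  "a"  orig:{B}
  [0..1]={A,B}  "aa"
  [1..2]={A,B,S}  "ab"
  [2..3]={A,B,S}  "ba"
  [3..4]={A,B}  "aa"
  [0..2]={A,B,S}  "aab"
  [1..3]={A,B,S}  "aba"
  [2..4]={A,B,S}  "baa"
  [0..3]={A,B,S}  "aaba"
  [1..4]={A,B,S}  "abaa"
  [0..4]={A,B,S}  "aabaa"

S ∈ T[0,4] ⇒ YES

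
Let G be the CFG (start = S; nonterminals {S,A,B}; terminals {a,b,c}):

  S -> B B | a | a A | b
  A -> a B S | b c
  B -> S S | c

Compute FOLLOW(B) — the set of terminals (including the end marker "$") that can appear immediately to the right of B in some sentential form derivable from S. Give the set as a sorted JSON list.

FIRST sets, iterate to fixpoint:
pass 1:
  A via A→a B S: +{a}
  A via A→b c: +{b}
  B via B→c: +{c}
  S via S→B B: +{c}
  S via S→a: +{a}
  S via S→b: +{b}
  S: {a,b,c}  A: {a,b}  B: {c}
pass 2:
  B via B→S S: +{a,b}
  S: {a,b,c}  A: {a,b}  B: {a,b,c}
pass 3: (stable)
  S: {a,b,c}  A: {a,b}  B: {a,b,c}

FOLLOW sets:
initialize: $ ∈ FOLLOW(S)
[1]
  A→a B S: FOLLOW(B) ⊇ FIRST(S) = {a,b,c}; new: +{a,b,c}
  B→S S: FOLLOW(S) ⊇ FIRST(S) = {a,b,c}; new: +{a,b,c}
  S→B B: FOLLOW(B) ⊇ FOLLOW(S) ⊇ {$,a,b,c}; new: +{$}
  S→a A: FOLLOW(A) ⊇ FOLLOW(S) ⊇ {$,a,b,c}; new: +{$,a,b,c}
  FOLLOW[S]={$,a,b,c}  FOLLOW[A]={$,a,b,c}  FOLLOW[B]={$,a,b,c}
[2] — fixpoint
  FOLLOW[S]={$,a,b,c}  FOLLOW[A]={$,a,b,c}  FOLLOW[B]={$,a,b,c}

FOLLOW(B) = ["$", "a", "b", "c"]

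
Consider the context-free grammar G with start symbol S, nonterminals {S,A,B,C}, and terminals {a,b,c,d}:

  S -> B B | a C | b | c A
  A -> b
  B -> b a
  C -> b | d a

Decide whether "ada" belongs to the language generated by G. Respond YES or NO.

CNF form of G:
  S -> B B | T1 C | T3 A | b
  A -> b
  B -> T0 T1
  C -> T2 T1 | b
  T0 -> b
  T1 -> a
  T2 -> d
  T3 -> c

Fill CYK table bottom-up:
  [0..0]={T1}  "a"  orig:{}
  [1..1]={T2}  "d"  orig:{}
  [2..2]={T1}  "a"  orig:{}
  [0..1]=∅  "ad"
  [1..2]={C}  "da"
  [0..2]={S}  "ada"

S ∈ T[0,2] ⇒ YES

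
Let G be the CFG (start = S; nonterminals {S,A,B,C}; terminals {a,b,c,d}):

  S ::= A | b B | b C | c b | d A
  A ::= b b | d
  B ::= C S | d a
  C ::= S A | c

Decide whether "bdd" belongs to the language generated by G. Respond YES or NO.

Convert to CNF:
  S -> T0 B | T0 C | T0 T0 | T1 A | T3 T0 | d
  A -> T0 T0 | d
  B -> C S | T1 T2
  C -> S A | c
  T0 -> b
  T1 -> d
  T2 -> a
  T3 -> c

Fill CYK table bottom-up:
  T[0,0] 'b' = {T0}  orig:{}
  T[1,1] 'd' = {A,S,T1}  orig:{A,S}
  T[2,2] 'd' = {A,S,T1}  orig:{A,S}
  T[0,1] 'bd' = ∅
  T[1,2] 'dd' = {C,S}
  T[0,2] 'bdd' = {S}

S ∈ T[0,2] ⇒ YES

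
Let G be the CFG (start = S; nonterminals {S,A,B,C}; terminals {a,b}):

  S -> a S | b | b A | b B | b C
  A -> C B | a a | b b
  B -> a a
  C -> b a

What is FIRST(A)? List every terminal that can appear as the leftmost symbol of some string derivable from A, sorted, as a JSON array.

FIRST iteration:
round 1:
  A via A→a a: +{a}
  A via A→b b: +{b}
  B via B→a a: +{a}
  C via C→b a: +{b}
  S via S→a S: +{a}
  S via S→b: +{b}
  FIRST(S)={a,b}  FIRST(A)={a,b}  FIRST(B)={a}  FIRST(C)={b}
round 2: (stable)
  FIRST(S)={a,b}  FIRST(A)={a,b}  FIRST(B)={a}  FIRST(C)={b}

FIRST(A) = ["a", "b"]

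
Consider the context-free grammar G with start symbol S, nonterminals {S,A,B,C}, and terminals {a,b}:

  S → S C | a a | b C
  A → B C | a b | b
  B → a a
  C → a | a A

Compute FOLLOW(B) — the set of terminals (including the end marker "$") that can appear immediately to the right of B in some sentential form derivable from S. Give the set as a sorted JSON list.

FIRST sets, iterate to fixpoint:
[1]
  A via A→a b: +{a}
  A via A→b: +{b}
  B via B→a a: +{a}
  C via C→a: +{a}
  S via S→a a: +{a}
  S via S→b C: +{b}
  FIRST(S)={a,b}  FIRST(A)={a,b}  FIRST(B)={a}  FIRST(C)={a}
[2] (stable)
  FIRST(S)={a,b}  FIRST(A)={a,b}  FIRST(B)={a}  FIRST(C)={a}

FOLLOW iteration:
FOLLOW(S) := {$}
iter 1:
  A→B C: FOLLOW(B) ⊇ FIRST(C) = {a}; new: +{a}
  S→S C: FOLLOW(S) ⊇ FIRST(C) = {a}; new: +{a}
  S→S C: FOLLOW(C) ⊇ FOLLOW(S) ⊇ {$,a}; new: +{$,a}
  S: {$,a}  A: {}  B: {a}  C: {$,a}
iter 2:
  C→a A: FOLLOW(A) ⊇ FOLLOW(C) ⊇ {$,a}; new: +{$,a}
  S: {$,a}  A: {$,a}  B: {a}  C: {$,a}
iter 3: done
  S: {$,a}  A: {$,a}  B: {a}  C: {$,a}

FOLLOW(B) = ["a"]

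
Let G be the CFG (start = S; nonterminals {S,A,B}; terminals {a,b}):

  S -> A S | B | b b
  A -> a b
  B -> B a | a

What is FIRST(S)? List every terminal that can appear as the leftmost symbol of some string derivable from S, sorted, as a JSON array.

Compute FIRST by fixpoint:
round 1:
  A via A→a b: +{a}
  B via B→a: +{a}
  S via S→A S: +{a}
  S via S→b b: +{b}
  FIRST(S)={a,b}  FIRST(A)={a}  FIRST(B)={a}
round 2: (no change)
  FIRST(S)={a,b}  FIRST(A)={a}  FIRST(B)={a}

FIRST(S) = ["a", "b"]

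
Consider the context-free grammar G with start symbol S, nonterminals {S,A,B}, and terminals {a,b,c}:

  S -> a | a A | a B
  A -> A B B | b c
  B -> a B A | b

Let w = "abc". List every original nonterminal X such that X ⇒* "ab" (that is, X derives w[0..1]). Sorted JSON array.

CNF form of G:
  S -> T2 A | T2 B | a
  A -> A X3 | T0 T1
  B -> T2 X4 | b
  T0 -> b
  T1 -> c
  T2 -> a
  X3 -> B B
  X4 -> B A

CYK fill, restricted to cells inside w[0..1]:
  [0..0]={S,T2}  "a"  orig:{S}
  [1..1]={B,T0}  "b"  orig:{B}
  [0..1]={S}  "ab"

Original NTs in T[0,1] deriving "ab": ["S"]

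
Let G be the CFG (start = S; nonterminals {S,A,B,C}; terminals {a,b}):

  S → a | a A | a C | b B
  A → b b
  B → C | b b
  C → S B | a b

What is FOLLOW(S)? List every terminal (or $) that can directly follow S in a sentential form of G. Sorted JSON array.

FIRST iteration:
round 1:
  A via A→b b: +{b}
  B via B→b b: +{b}
  C via C→a b: +{a}
  S via S→a: +{a}
  S via S→b B: +{b}
  S: {a,b}  A: {b}  B: {b}  C: {a}
round 2:
  B via B→C: +{a}
  C via C→S B: +{b}
  S: {a,b}  A: {b}  B: {a,b}  C: {a,b}
round 3: (no change)
  S: {a,b}  A: {b}  B: {a,b}  C: {a,b}

FOLLOW sets:
seed FOLLOW(S) with $
pass 1:
  C→S B: FOLLOW(S) ⊇ FIRST(B) = {a,b}; new: +{a,b}
  S→a A: FOLLOW(A) ⊇ FOLLOW(S) ⊇ {$,a,b}; new: +{$,a,b}
  S→a C: FOLLOW(C) ⊇ FOLLOW(S) ⊇ {$,a,b}; new: +{$,a,b}
  S→b B: FOLLOW(B) ⊇ FOLLOW(S) ⊇ {$,a,b}; new: +{$,a,b}
  FOLLOW[S]={$,a,b}  FOLLOW[A]={$,a,b}  FOLLOW[B]={$,a,b}  FOLLOW[C]={$,a,b}
pass 2: (stable)
  FOLLOW[S]={$,a,b}  FOLLOW[A]={$,a,b}  FOLLOW[B]={$,a,b}  FOLLOW[C]={$,a,b}

FOLLOW(S) = ["$", "a", "b"]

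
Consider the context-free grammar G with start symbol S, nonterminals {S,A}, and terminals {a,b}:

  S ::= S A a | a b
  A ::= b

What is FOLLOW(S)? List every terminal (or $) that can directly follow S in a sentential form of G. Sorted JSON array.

FIRST iteration:
round 1:
  A via A→b: +{b}
  S via S→a b: +{a}
  S: {a}  A: {b}
round 2: (no change)
  S: {a}  A: {b}

FOLLOW sets:
FOLLOW(S) := {$}
iter 1:
  S→S A a: FOLLOW(S) ⊇ FIRST(A) = {b}; new: +{b}
  S→S A a: FOLLOW(A) ⊇ FIRST(a) = {a}; new: +{a}
  S: {$,b}  A: {a}
iter 2: (no change)
  S: {$,b}  A: {a}

FOLLOW(S) = ["$", "b"]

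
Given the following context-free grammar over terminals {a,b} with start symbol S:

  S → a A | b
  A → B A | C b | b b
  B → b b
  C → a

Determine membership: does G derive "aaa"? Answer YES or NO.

CNF form of G:
  S -> T1 A | b
  A -> B A | C T0 | T0 T0
  B -> T0 T0
  C -> a
  T0 -> b
  T1 -> a

CYK fill:
  T[0,0] 'a' = {C,T1}  orig:{C}
  T[1,1] 'a' = {C,T1}  orig:{C}
  T[2,2] 'a' = {C,T1}  orig:{C}
  T[0,1] 'aa' = ∅
  T[1,2] 'aa' = ∅
  T[0,2] 'aaa' = ∅

S ∉ T[0,2] ⇒ NO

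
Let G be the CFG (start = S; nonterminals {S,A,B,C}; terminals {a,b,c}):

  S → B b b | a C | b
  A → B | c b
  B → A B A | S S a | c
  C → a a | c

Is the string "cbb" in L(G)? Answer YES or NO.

CNF form of G:
  S -> B X7 | T0 C | b
  A -> A X3 | S X4 | T1 T2 | c
  B -> A X5 | S X6 | c
  C -> T0 T0 | c
  T0 -> a
  T1 -> c
  T2 -> b
  X3 -> B A
  X4 -> S T0
  X5 -> B A
  X6 -> S T0
  X7 -> T2 T2

Fill CYK table bottom-up:
  T[0,0] 'c' = {A,B,C,T1}  orig:{A,B,C}
  T[1,1] 'b' = {S,T2}  orig:{S}
  T[2,2] 'b' = {S,T2}  orig:{S}
  T[0,1] 'cb' = {A}
  T[1,2] 'bb' = {X7}  orig:{}
  T[0,2] 'cbb' = {S}

S ∈ T[0,2] ⇒ YES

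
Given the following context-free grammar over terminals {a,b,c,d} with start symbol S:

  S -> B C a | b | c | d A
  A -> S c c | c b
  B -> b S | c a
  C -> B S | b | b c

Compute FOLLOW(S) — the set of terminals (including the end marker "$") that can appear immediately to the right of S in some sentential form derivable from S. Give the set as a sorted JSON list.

Compute FIRST by fixpoint:
[1]
  A via A→c b: +{c}
  B via B→b S: +{b}
  B via B→c a: +{c}
  C via C→B S: +{b,c}
  S via S→B C a: +{b,c}
  S via S→d A: +{d}
  FIRST(S)={b,c,d}  FIRST(A)={c}  FIRST(B)={b,c}  FIRST(C)={b,c}
[2]
  A via A→S c c: +{b,d}
  FIRST(S)={b,c,d}  FIRST(A)={b,c,d}  FIRST(B)={b,c}  FIRST(C)={b,c}
[3] done
  FIRST(S)={b,c,d}  FIRST(A)={b,c,d}  FIRST(B)={b,c}  FIRST(C)={b,c}

FOLLOW sets:
FOLLOW(S) := {$}
round 1:
  A→S c c: FOLLOW(S) ⊇ FIRST(c) = {c}; new: +{c}
  C→B S: FOLLOW(B) ⊇ FIRST(S) = {b,c,d}; new: +{b,c,d}
  S→B C a: FOLLOW(C) ⊇ FIRST(a) = {a}; new: +{a}
  S→d A: FOLLOW(A) ⊇ FOLLOW(S) ⊇ {$,c}; new: +{$,c}
  S: {$,c}  A: {$,c}  B: {b,c,d}  C: {a}
round 2:
  B→b S: FOLLOW(S) ⊇ FOLLOW(B) ⊇ {b,c,d}; new: +{b,d}
  C→B S: FOLLOW(S) ⊇ FOLLOW(C) ⊇ {a}; new: +{a}
  S→d A: FOLLOW(A) ⊇ FOLLOW(S) ⊇ {$,a,b,c,d}; new: +{a,b,d}
  S: {$,a,b,c,d}  A: {$,a,b,c,d}  B: {b,c,d}  C: {a}
round 3: (stable)
  S: {$,a,b,c,d}  A: {$,a,b,c,d}  B: {b,c,d}  C: {a}

FOLLOW(S) = ["$", "a", "b", "c", "d"]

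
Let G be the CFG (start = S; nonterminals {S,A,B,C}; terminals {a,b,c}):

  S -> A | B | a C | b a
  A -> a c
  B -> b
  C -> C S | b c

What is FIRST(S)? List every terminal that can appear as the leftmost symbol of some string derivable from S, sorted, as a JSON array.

FIRST iteration:
round 1:
  A via A→a c: +{a}
  B via B→b: +{b}
  C via C→b c: +{b}
  S via S→A: +{a}
  S via S→B: +{b}
  S: {a,b}  A: {a}  B: {b}  C: {b}
round 2: (no change)
  S: {a,b}  A: {a}  B: {b}  C: {b}

FIRST(S) = ["a", "b"]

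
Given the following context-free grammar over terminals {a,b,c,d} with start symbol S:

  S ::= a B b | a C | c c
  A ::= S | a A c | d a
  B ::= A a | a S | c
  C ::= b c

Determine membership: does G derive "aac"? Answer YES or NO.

Convert to CNF:
  S -> T0 C | T0 X6 | T1 T1
  A -> T0 C | T0 X4 | T0 X5 | T1 T1 | T3 T0
  B -> A T0 | T0 S | c
  C -> T2 T1
  T0 -> a
  T1 -> c
  T2 -> b
  T3 -> d
  X4 -> A T1
  X5 -> B T2
  X6 -> B T2

CYK table (by increasing span):
  T[0,0] 'a' = {T0}  orig:{}
  T[1,1] 'a' = {T0}  orig:{}
  T[2,2] 'c' = {B,T1}  orig:{B}
  T[0,1] 'aa' = ∅
  T[1,2] 'ac' = ∅
  T[0,2] 'aac' = ∅

S ∉ T[0,2] ⇒ NO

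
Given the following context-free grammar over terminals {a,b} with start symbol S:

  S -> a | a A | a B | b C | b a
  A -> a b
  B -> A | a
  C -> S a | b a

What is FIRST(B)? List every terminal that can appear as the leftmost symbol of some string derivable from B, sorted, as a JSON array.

Compute FIRST by fixpoint:
iter 1:
  A via A→a b: +{a}
  B via B→A: +{a}
  C via C→b a: +{b}
  S via S→a: +{a}
  S via S→b C: +{b}
  FIRST(S)={a,b}  FIRST(A)={a}  FIRST(B)={a}  FIRST(C)={b}
iter 2:
  C via C→S a: +{a}
  FIRST(S)={a,b}  FIRST(A)={a}  FIRST(B)={a}  FIRST(C)={a,b}
iter 3: — fixpoint
  FIRST(S)={a,b}  FIRST(A)={a}  FIRST(B)={a}  FIRST(C)={a,b}

FIRST(B) = ["a"]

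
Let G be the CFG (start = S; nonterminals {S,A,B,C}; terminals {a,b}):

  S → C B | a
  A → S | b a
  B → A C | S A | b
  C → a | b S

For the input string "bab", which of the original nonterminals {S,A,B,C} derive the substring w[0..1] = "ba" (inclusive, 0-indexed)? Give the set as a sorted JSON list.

CNF form of G:
  S -> C B | a
  A -> C B | T0 T1 | a
  B -> A C | S A | b
  C -> T0 S | a
  T0 -> b
  T1 -> a

CYK table (by increasing span) — only the sub-triangle for w[0..1]:
  [0..0]={B,T0}  "b"  orig:{B}
  [1..1]={A,C,S,T1}  "a"  orig:{A,C,S}
  [0..1]={A,C}  "ba"

Original NTs in T[0,1] deriving "ba": ["A", "C"]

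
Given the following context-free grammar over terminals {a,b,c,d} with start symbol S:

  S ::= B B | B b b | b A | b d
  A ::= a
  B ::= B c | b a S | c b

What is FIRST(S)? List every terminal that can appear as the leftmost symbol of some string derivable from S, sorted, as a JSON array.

FIRST iteration:
iter 1:
  A via A→a: +{a}
  B via B→b a S: +{b}
  B via B→c b: +{c}
  S via S→B B: +{b,c}
  FIRST[S]={b,c}  FIRST[A]={a}  FIRST[B]={b,c}
iter 2: — fixpoint
  FIRST[S]={b,c}  FIRST[A]={a}  FIRST[B]={b,c}

FIRST(S) = ["b", "c"]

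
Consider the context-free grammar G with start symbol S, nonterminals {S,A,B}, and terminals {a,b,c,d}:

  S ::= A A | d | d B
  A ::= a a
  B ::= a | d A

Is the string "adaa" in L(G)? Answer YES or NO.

Convert to CNF:
  S -> A A | T1 B | d
  A -> T0 T0
  B -> T1 A | a
  T0 -> a
  T1 -> d

Fill CYK table bottom-up:
  cell(0,0) a: {B,T0}  orig:{B}
  cell(1,1) d: {S,T1}  orig:{S}
  cell(2,2) a: {B,T0}  orig:{B}
  cell(3,3) a: {B,T0}  orig:{B}
  cell(0,1) ad: ∅
  cell(1,2) da: {S}
  cell(2,3) aa: {A}
  cell(0,2) ada: ∅
  cell(1,3) daa: {B}
  cell(0,3) adaa: ∅

S ∉ T[0,3] ⇒ NO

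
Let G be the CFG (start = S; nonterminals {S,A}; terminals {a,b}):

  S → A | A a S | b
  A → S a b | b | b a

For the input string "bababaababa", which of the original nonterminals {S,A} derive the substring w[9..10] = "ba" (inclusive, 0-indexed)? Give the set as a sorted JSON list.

Convert to CNF:
  S -> A X3 | S X4 | T1 T0 | b
  A -> S X2 | T1 T0 | b
  T0 -> a
  T1 -> b
  X2 -> T0 T1
  X3 -> T0 S
  X4 -> T0 T1

CYK fill, restricted to cells inside w[9..10]:
  [9..9]={A,S,T1}  "b"  orig:{A,S}
  [10..10]={T0}  "a"  orig:{}
  [9..10]={A,S}  "ba"

Original NTs in T[9,10] deriving "ba": ["A", "S"]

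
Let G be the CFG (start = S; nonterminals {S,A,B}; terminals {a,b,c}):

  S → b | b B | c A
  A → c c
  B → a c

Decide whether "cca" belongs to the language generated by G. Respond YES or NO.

Convert to CNF:
  S -> T0 A | T2 B | b
  A -> T0 T0
  B -> T1 T0
  T0 -> c
  T1 -> a
  T2 -> b

CYK table (by increasing span):
  T[0,0] 'c' = {T0}  orig:{}
  T[1,1] 'c' = {T0}  orig:{}
  T[2,2] 'a' = {T1}  orig:{}
  T[0,1] 'cc' = {A}
  T[1,2] 'ca' = ∅
  T[0,2] 'cca' = ∅

S ∉ T[0,2] ⇒ NO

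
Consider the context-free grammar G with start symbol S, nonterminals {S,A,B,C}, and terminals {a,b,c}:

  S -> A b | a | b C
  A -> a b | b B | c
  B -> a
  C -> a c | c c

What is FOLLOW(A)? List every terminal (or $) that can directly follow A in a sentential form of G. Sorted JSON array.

FIRST sets, iterate to fixpoint:
iter 1:
  A via A→a b: +{a}
  A via A→b B: +{b}
  A via A→c: +{c}
  B via B→a: +{a}
  C via C→a c: +{a}
  C via C→c c: +{c}
  S via S→A b: +{a,b,c}
  S: {a,b,c}  A: {a,b,c}  B: {a}  C: {a,c}
iter 2: (stable)
  S: {a,b,c}  A: {a,b,c}  B: {a}  C: {a,c}

FOLLOW iteration:
FOLLOW(S) := {$}
round 1:
  S→A b: FOLLOW(A) ⊇ FIRST(b) = {b}; new: +{b}
  S→b C: FOLLOW(C) ⊇ FOLLOW(S) ⊇ {$}; new: +{$}
  S: {$}  A: {b}  B: {}  C: {$}
round 2:
  A→b B: FOLLOW(B) ⊇ FOLLOW(A) ⊇ {b}; new: +{b}
  S: {$}  A: {b}  B: {b}  C: {$}
round 3: (no change)
  S: {$}  A: {b}  B: {b}  C: {$}

FOLLOW(A) = ["b"]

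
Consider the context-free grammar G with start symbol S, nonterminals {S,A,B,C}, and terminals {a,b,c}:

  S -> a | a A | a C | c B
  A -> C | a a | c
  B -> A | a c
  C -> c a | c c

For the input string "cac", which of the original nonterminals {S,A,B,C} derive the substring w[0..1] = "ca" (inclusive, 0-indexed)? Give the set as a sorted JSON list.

Convert to CNF:
  S -> T0 A | T0 C | T1 B | a
  A -> T0 T0 | T1 T0 | T1 T1 | c
  B -> T0 T0 | T0 T1 | T1 T0 | T1 T1 | c
  C -> T1 T0 | T1 T1
  T0 -> a
  T1 -> c

Fill CYK table bottom-up (cells [i..j] with 0 ≤ i ≤ j ≤ 1 only):
  cell(0,0) c: {A,B,T1}  orig:{A,B}
  cell(1,1) a: {S,T0}  orig:{S}
  cell(0,1) ca: {A,B,C}

Original NTs in T[0,1] deriving "ca": ["A", "B", "C"]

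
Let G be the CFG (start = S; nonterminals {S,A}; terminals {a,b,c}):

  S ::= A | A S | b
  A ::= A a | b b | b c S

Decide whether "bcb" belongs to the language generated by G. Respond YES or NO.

CNF form of G:
  S -> A S | A T0 | T1 T1 | T1 X4 | b
  A -> A T0 | T1 T1 | T1 X3
  T0 -> a
  T1 -> b
  T2 -> c
  X3 -> T2 S
  X4 -> T2 S

CYK fill:
  cell(0,0) b: {S,T1}  orig:{S}
  cell(1,1) c: {T2}  orig:{}
  cell(2,2) b: {S,T1}  orig:{S}
  cell(0,1) bc: ∅
  cell(1,2) cb: {X3,X4}  orig:{}
  cell(0,2) bcb: {A,S}

S ∈ T[0,2] ⇒ YES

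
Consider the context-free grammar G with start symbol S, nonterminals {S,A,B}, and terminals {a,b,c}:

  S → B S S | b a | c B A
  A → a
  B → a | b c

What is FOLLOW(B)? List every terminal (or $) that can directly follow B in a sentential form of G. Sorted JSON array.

FIRST sets, iterate to fixpoint:
iter 1:
  A via A→a: +{a}
  B via B→a: +{a}
  B via B→b c: +{b}
  S via S→B S S: +{a,b}
  S via S→c B A: +{c}
  FIRST[S]={a,b,c}  FIRST[A]={a}  FIRST[B]={a,b}
iter 2: (stable)
  FIRST[S]={a,b,c}  FIRST[A]={a}  FIRST[B]={a,b}

FOLLOW iteration:
seed FOLLOW(S) with $
pass 1:
  S→B S S: FOLLOW(B) ⊇ FIRST(S) = {a,b,c}; new: +{a,b,c}
  S→B S S: FOLLOW(S) ⊇ FIRST(S) = {a,b,c}; new: +{a,b,c}
  S→c B A: FOLLOW(A) ⊇ FOLLOW(S) ⊇ {$,a,b,c}; new: +{$,a,b,c}
  S: {$,a,b,c}  A: {$,a,b,c}  B: {a,b,c}
pass 2: (no change)
  S: {$,a,b,c}  A: {$,a,b,c}  B: {a,b,c}

FOLLOW(B) = ["a", "b", "c"]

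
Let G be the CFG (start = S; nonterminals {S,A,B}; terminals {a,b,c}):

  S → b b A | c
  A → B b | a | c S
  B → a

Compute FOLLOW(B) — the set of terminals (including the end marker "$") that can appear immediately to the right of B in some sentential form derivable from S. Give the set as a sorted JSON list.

Compute FIRST by fixpoint:
round 1:
  A via A→a: +{a}
  A via A→c S: +{c}
  B via B→a: +{a}
  S via S→b b A: +{b}
  S via S→c: +{c}
  FIRST(S)={b,c}  FIRST(A)={a,c}  FIRST(B)={a}
round 2: (stable)
  FIRST(S)={b,c}  FIRST(A)={a,c}  FIRST(B)={a}

Compute FOLLOW by fixpoint:
seed FOLLOW(S) with $
[1]
  A→B b: FOLLOW(B) ⊇ FIRST(b) = {b}; new: +{b}
  S→b b A: FOLLOW(A) ⊇ FOLLOW(S) ⊇ {$}; new: +{$}
  S: {$}  A: {$}  B: {b}
[2] (no change)
  S: {$}  A: {$}  B: {b}

FOLLOW(B) = ["b"]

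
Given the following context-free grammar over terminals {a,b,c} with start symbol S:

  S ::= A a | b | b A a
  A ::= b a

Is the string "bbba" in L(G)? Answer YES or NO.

Convert to CNF:
  S -> A T1 | T0 X2 | b
  A -> T0 T1
  T0 -> b
  T1 -> a
  X2 -> A T1

CYK fill:
  [0..0]={S,T0}  "b"  orig:{S}
  [1..1]={S,T0}  "b"  orig:{S}
  [2..2]={S,T0}  "b"  orig:{S}
  [3..3]={T1}  "a"  orig:{}
  [0..1]=∅  "bb"
  [1..2]=∅  "bb"
  [2..3]={A}  "ba"
  [0..2]=∅  "bbb"
  [1..3]=∅  "bba"
  [0..3]=∅  "bbba"

S ∉ T[0,3] ⇒ NO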